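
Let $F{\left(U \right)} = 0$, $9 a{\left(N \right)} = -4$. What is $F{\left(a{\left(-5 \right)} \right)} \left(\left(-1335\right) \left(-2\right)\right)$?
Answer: $0$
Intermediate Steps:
$a{\left(N \right)} = - \frac{4}{9}$ ($a{\left(N \right)} = \frac{1}{9} \left(-4\right) = - \frac{4}{9}$)
$F{\left(a{\left(-5 \right)} \right)} \left(\left(-1335\right) \left(-2\right)\right) = 0 \left(\left(-1335\right) \left(-2\right)\right) = 0 \cdot 2670 = 0$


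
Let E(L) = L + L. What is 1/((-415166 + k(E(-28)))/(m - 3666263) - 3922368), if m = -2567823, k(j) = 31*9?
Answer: -6234086/24452379020761 ≈ -2.5495e-7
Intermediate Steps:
E(L) = 2*L
k(j) = 279
1/((-415166 + k(E(-28)))/(m - 3666263) - 3922368) = 1/((-415166 + 279)/(-2567823 - 3666263) - 3922368) = 1/(-414887/(-6234086) - 3922368) = 1/(-414887*(-1/6234086) - 3922368) = 1/(414887/6234086 - 3922368) = 1/(-24452379020761/6234086) = -6234086/24452379020761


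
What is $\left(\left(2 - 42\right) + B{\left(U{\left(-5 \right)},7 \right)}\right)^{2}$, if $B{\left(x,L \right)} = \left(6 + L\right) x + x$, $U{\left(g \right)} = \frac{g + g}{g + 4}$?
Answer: $10000$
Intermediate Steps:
$U{\left(g \right)} = \frac{2 g}{4 + g}$
$B{\left(x,L \right)} = x + x \left(6 + L\right)$ ($B{\left(x,L \right)} = x \left(6 + L\right) + x = x + x \left(6 + L\right)$)
$\left(\left(2 - 42\right) + B{\left(U{\left(-5 \right)},7 \right)}\right)^{2} = \left(\left(2 - 42\right) + 2 \left(-5\right) \frac{1}{4 - 5} \left(7 + 7\right)\right)^{2} = \left(\left(2 - 42\right) + 2 \left(-5\right) \frac{1}{-1} \cdot 14\right)^{2} = \left(-40 + 2 \left(-5\right) \left(-1\right) 14\right)^{2} = \left(-40 + 10 \cdot 14\right)^{2} = \left(-40 + 140\right)^{2} = 100^{2} = 10000$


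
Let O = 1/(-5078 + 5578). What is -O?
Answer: -1/500 ≈ -0.0020000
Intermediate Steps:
O = 1/500 ≈ 0.0020000
-O = -1*1/500 = -1/500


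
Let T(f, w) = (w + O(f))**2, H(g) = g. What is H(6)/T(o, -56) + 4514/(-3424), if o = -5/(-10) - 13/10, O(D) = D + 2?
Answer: -42297433/32132528 ≈ -1.3163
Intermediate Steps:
O(D) = 2 + D
o = -4/5 (o = -5*(-1/10) - 13*1/10 = 1/2 - 13/10 = -4/5 ≈ -0.80000)
T(f, w) = (2 + f + w)**2 (T(f, w) = (w + (2 + f))**2 = (2 + f + w)**2)
H(6)/T(o, -56) + 4514/(-3424) = 6/((2 - 4/5 - 56)**2) + 4514/(-3424) = 6/((-274/5)**2) + 4514*(-1/3424) = 6/(75076/25) - 2257/1712 = 6*(25/75076) - 2257/1712 = 75/37538 - 2257/1712 = -42297433/32132528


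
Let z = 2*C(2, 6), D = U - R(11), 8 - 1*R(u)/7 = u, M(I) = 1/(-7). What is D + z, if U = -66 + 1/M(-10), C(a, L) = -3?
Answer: -58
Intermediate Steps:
M(I) = -⅐ (M(I) = 1*(-⅐) = -⅐)
R(u) = 56 - 7*u
U = -73 (U = -66 + 1/(-⅐) = -66 - 7 = -73)
D = -52 (D = -73 - (56 - 7*11) = -73 - (56 - 77) = -73 - 1*(-21) = -73 + 21 = -52)
z = -6 (z = 2*(-3) = -6)
D + z = -52 - 6 = -58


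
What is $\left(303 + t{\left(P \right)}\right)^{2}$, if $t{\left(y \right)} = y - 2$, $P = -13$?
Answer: $82944$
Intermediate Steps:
$t{\left(y \right)} = -2 + y$
$\left(303 + t{\left(P \right)}\right)^{2} = \left(303 - 15\right)^{2} = 288^{2} = 82944$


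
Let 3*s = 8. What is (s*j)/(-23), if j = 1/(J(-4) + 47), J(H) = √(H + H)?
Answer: -376/152973 + 16*I*√2/152973 ≈ -0.002458 + 0.00014792*I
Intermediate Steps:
J(H) = √2*√H (J(H) = √(2*H) = √2*√H)
j = 1/(47 + 2*I*√2) (j = 1/(√2*√(-4) + 47) = 1/(√2*(2*I) + 47) = 1/(2*I*√2 + 47) = 1/(47 + 2*I*√2) ≈ 0.0212 - 0.0012758*I)
s = 8/3 (s = (⅓)*8 = 8/3 ≈ 2.6667)
(s*j)/(-23) = (8*(47/2217 - 2*I*√2/2217)/3)/(-23) = (376/6651 - 16*I*√2/6651)*(-1/23) = -376/152973 + 16*I*√2/152973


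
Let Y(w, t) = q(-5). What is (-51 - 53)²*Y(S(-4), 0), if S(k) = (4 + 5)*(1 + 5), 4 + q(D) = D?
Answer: -97344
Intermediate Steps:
q(D) = -4 + D
S(k) = 54 (S(k) = 9*6 = 54)
Y(w, t) = -9 (Y(w, t) = -4 - 5 = -9)
(-51 - 53)²*Y(S(-4), 0) = (-51 - 53)²*(-9) = (-104)²*(-9) = 10816*(-9) = -97344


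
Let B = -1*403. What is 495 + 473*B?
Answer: -190124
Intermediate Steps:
B = -403
495 + 473*B = 495 + 473*(-403) = 495 - 190619 = -190124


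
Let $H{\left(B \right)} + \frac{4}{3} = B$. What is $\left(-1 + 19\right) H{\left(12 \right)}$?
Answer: $192$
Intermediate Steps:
$H{\left(B \right)} = - \frac{4}{3} + B$
$\left(-1 + 19\right) H{\left(12 \right)} = \left(-1 + 19\right) \left(- \frac{4}{3} + 12\right) = 18 \cdot \frac{32}{3} = 192$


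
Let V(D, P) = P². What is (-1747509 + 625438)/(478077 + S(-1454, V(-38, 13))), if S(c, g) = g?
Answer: -1122071/478246 ≈ -2.3462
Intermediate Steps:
(-1747509 + 625438)/(478077 + S(-1454, V(-38, 13))) = (-1747509 + 625438)/(478077 + 13²) = -1122071/(478077 + 169) = -1122071/478246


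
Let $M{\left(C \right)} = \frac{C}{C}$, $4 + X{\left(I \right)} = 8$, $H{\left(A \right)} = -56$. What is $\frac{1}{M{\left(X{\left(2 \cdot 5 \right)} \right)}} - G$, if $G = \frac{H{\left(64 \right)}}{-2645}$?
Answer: $\frac{2589}{2645} \approx 0.97883$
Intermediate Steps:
$X{\left(I \right)} = 4$ ($X{\left(I \right)} = -4 + 8 = 4$)
$M{\left(C \right)} = 1$
$G = \frac{56}{2645}$ ($G = - \frac{56}{-2645} = \left(-56\right) \left(- \frac{1}{2645}\right) = \frac{56}{2645} \approx 0.021172$)
$\frac{1}{M{\left(X{\left(2 \cdot 5 \right)} \right)}} - G = 1^{-1} - \frac{56}{2645} = 1 - \frac{56}{2645} = \frac{2589}{2645}$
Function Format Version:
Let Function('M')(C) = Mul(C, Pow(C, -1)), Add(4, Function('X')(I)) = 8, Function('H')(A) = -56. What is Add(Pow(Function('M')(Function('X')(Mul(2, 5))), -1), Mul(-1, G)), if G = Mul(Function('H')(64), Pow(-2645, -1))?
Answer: Rational(2589, 2645) ≈ 0.97883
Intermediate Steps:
Function('X')(I) = 4 (Function('X')(I) = Add(-4, 8) = 4)
Function('M')(C) = 1
G = Rational(56, 2645) (G = Mul(-56, Pow(-2645, -1)) = Mul(-56, Rational(-1, 2645)) = Rational(56, 2645) ≈ 0.021172)
Add(Pow(Function('M')(Function('X')(Mul(2, 5))), -1), Mul(-1, G)) = Add(Pow(1, -1), Mul(-1, Rational(56, 2645))) = Add(1, Rational(-56, 2645)) = Rational(2589, 2645)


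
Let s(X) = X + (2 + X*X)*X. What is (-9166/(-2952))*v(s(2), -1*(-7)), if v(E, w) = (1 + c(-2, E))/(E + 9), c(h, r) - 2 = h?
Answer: 4583/33948 ≈ 0.13500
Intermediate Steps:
c(h, r) = 2 + h
s(X) = X + X*(2 + X²) (s(X) = X + (2 + X²)*X = X + X*(2 + X²))
v(E, w) = 1/(9 + E) (v(E, w) = (1 + (2 - 2))/(E + 9) = (1 + 0)/(9 + E) = 1/(9 + E))
(-9166/(-2952))*v(s(2), -1*(-7)) = (-9166/(-2952))/(9 + 2*(3 + 2²)) = (-9166*(-1/2952))/(9 + 2*(3 + 4)) = 4583/(1476*(9 + 2*7)) = 4583/(1476*(9 + 14)) = (4583/1476)/23 = (4583/1476)*(1/23) = 4583/33948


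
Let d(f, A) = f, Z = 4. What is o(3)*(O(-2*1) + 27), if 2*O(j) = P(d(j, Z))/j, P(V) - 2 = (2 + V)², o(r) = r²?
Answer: 477/2 ≈ 238.50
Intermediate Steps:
P(V) = 2 + (2 + V)²
O(j) = (2 + (2 + j)²)/(2*j) (O(j) = ((2 + (2 + j)²)/j)/2 = (2 + (2 + j)²)/(2*j))
o(3)*(O(-2*1) + 27) = 3²*((2 + (2 - 2*1)²)/(2*((-2*1))) + 27) = 9*((½)*(2 + (2 - 2)²)/(-2) + 27) = 9*((½)*(-½)*(2 + 0²) + 27) = 9*((½)*(-½)*(2 + 0) + 27) = 9*((½)*(-½)*2 + 27) = 9*(-½ + 27) = 9*(53/2) = 477/2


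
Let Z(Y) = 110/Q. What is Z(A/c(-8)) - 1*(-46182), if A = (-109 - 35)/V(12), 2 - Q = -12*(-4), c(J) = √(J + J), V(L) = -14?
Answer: 1062131/23 ≈ 46180.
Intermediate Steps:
c(J) = √2*√J (c(J) = √(2*J) = √2*√J)
Q = -46 (Q = 2 - (-12)*(-4) = 2 - 1*48 = 2 - 48 = -46)
A = 72/7 (A = (-109 - 35)/(-14) = -144*(-1/14) = 72/7 ≈ 10.286)
Z(Y) = -55/23 (Z(Y) = 110/(-46) = 110*(-1/46) = -55/23)
Z(A/c(-8)) - 1*(-46182) = -55/23 - 1*(-46182) = -55/23 + 46182 = 1062131/23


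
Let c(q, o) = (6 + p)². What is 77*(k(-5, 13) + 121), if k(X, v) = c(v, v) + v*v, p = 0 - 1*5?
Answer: 22407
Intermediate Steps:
p = -5 (p = 0 - 5 = -5)
c(q, o) = 1 (c(q, o) = (6 - 5)² = 1² = 1)
k(X, v) = 1 + v² (k(X, v) = 1 + v*v = 1 + v²)
77*(k(-5, 13) + 121) = 77*((1 + 13²) + 121) = 77*((1 + 169) + 121) = 77*(170 + 121) = 77*291 = 22407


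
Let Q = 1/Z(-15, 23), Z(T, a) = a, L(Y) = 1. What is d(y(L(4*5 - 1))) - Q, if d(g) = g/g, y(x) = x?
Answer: 22/23 ≈ 0.95652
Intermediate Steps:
Q = 1/23 ≈ 0.043478
d(g) = 1
d(y(L(4*5 - 1))) - Q = 1 - 1*1/23 = 1 - 1/23 = 22/23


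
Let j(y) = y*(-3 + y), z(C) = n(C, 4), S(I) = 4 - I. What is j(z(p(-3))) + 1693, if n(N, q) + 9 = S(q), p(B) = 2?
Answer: 1801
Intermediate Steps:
n(N, q) = -5 - q (n(N, q) = -9 + (4 - q) = -5 - q)
z(C) = -9 (z(C) = -5 - 1*4 = -5 - 4 = -9)
j(z(p(-3))) + 1693 = -9*(-3 - 9) + 1693 = -9*(-12) + 1693 = 108 + 1693 = 1801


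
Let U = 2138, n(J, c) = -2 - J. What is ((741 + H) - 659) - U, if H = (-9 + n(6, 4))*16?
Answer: -2328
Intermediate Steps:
H = -272 (H = (-9 + (-2 - 1*6))*16 = (-9 + (-2 - 6))*16 = (-9 - 8)*16 = -17*16 = -272)
((741 + H) - 659) - U = ((741 - 272) - 659) - 1*2138 = (469 - 659) - 2138 = -190 - 2138 = -2328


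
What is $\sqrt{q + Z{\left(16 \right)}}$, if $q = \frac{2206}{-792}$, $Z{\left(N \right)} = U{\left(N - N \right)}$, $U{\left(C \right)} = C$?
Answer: $\frac{i \sqrt{12133}}{66} \approx 1.6689 i$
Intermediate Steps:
$Z{\left(N \right)} = 0$ ($Z{\left(N \right)} = N - N = 0$)
$q = - \frac{1103}{396}$ ($q = 2206 \left(- \frac{1}{792}\right) = - \frac{1103}{396} \approx -2.7854$)
$\sqrt{q + Z{\left(16 \right)}} = \sqrt{- \frac{1103}{396} + 0} = \sqrt{- \frac{1103}{396}} = \frac{i \sqrt{12133}}{66}$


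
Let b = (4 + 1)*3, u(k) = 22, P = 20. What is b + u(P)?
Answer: 37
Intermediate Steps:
b = 15 (b = 5*3 = 15)
b + u(P) = 15 + 22 = 37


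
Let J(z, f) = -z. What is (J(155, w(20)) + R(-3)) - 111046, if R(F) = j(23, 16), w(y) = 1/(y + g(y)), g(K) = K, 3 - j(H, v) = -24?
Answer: -111174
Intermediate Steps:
j(H, v) = 27 (j(H, v) = 3 - 1*(-24) = 3 + 24 = 27)
w(y) = 1/(2*y) (w(y) = 1/(y + y) = 1/(2*y))
R(F) = 27
(J(155, w(20)) + R(-3)) - 111046 = (-1*155 + 27) - 111046 = (-155 + 27) - 111046 = -128 - 111046 = -111174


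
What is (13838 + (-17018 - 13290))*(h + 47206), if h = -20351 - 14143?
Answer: -209366640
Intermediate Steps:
h = -34494
(13838 + (-17018 - 13290))*(h + 47206) = (13838 + (-17018 - 13290))*(-34494 + 47206) = (13838 - 30308)*12712 = -16470*12712 = -209366640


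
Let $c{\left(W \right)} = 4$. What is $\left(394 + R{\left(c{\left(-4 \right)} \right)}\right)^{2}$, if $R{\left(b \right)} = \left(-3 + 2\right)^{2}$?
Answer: $156025$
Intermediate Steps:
$R{\left(b \right)} = 1$ ($R{\left(b \right)} = \left(-1\right)^{2} = 1$)
$\left(394 + R{\left(c{\left(-4 \right)} \right)}\right)^{2} = \left(394 + 1\right)^{2} = 395^{2} = 156025$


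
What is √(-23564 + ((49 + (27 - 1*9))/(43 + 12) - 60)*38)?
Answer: I*√78038070/55 ≈ 160.62*I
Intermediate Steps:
√(-23564 + ((49 + (27 - 1*9))/(43 + 12) - 60)*38) = √(-23564 + ((49 + (27 - 9))/55 - 60)*38) = √(-23564 + ((49 + 18)*(1/55) - 60)*38) = √(-23564 + (67*(1/55) - 60)*38) = √(-23564 + (67/55 - 60)*38) = √(-23564 - 3233/55*38) = √(-23564 - 122854/55) = √(-1418874/55) = I*√78038070/55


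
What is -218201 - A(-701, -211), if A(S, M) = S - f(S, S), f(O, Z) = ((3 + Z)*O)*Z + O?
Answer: -343216099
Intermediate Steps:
f(O, Z) = O + O*Z*(3 + Z) (f(O, Z) = (O*(3 + Z))*Z + O = O*Z*(3 + Z) + O = O + O*Z*(3 + Z))
A(S, M) = S - S*(1 + S² + 3*S)
-218201 - A(-701, -211) = -218201 - (-701)²*(-3 - 1*(-701)) = -218201 - 491401*(-3 + 701) = -218201 - 491401*698 = -218201 - 1*342997898 = -218201 - 342997898 = -343216099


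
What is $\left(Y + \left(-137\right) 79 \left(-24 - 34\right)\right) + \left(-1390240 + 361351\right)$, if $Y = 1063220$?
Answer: $662065$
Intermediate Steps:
$\left(Y + \left(-137\right) 79 \left(-24 - 34\right)\right) + \left(-1390240 + 361351\right) = \left(1063220 + \left(-137\right) 79 \left(-24 - 34\right)\right) + \left(-1390240 + 361351\right) = \left(1063220 - -627734\right) - 1028889 = \left(1063220 + 627734\right) - 1028889 = 1690954 - 1028889 = 662065$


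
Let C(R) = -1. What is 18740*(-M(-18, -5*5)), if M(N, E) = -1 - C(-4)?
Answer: 0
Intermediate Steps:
M(N, E) = 0 (M(N, E) = -1 - 1*(-1) = -1 + 1 = 0)
18740*(-M(-18, -5*5)) = 18740*(-1*0) = 18740*0 = 0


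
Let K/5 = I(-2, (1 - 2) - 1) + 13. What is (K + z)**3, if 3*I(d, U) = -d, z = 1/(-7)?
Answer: 2936493568/9261 ≈ 3.1708e+5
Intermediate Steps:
z = -1/7 ≈ -0.14286
I(d, U) = -d/3 (I(d, U) = (-d)/3 = -d/3)
K = 205/3 (K = 5*(-1/3*(-2) + 13) = 5*(2/3 + 13) = 5*(41/3) = 205/3 ≈ 68.333)
(K + z)**3 = (205/3 - 1/7)**3 = (1432/21)**3 = 2936493568/9261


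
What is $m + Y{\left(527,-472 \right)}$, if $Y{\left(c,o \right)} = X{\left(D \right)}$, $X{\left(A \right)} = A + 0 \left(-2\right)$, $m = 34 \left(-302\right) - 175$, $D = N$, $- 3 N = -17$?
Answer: $- \frac{31312}{3} \approx -10437.0$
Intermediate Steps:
$N = \frac{17}{3}$ ($N = \left(- \frac{1}{3}\right) \left(-17\right) = \frac{17}{3} \approx 5.6667$)
$D = \frac{17}{3} \approx 5.6667$
$m = -10443$ ($m = -10268 - 175 = -10443$)
$X{\left(A \right)} = A$ ($X{\left(A \right)} = A + 0 = A$)
$Y{\left(c,o \right)} = \frac{17}{3}$
$m + Y{\left(527,-472 \right)} = -10443 + \frac{17}{3} = - \frac{31312}{3}$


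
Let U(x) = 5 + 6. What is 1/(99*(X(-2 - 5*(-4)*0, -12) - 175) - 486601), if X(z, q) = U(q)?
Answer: -1/502837 ≈ -1.9887e-6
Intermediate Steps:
U(x) = 11
X(z, q) = 11
1/(99*(X(-2 - 5*(-4)*0, -12) - 175) - 486601) = 1/(99*(11 - 175) - 486601) = 1/(99*(-164) - 486601) = 1/(-16236 - 486601) = 1/(-502837) = -1/502837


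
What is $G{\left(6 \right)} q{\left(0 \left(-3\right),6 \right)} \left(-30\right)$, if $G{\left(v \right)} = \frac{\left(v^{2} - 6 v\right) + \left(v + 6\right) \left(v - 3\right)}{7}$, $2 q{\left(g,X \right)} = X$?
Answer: $- \frac{3240}{7} \approx -462.86$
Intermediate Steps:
$q{\left(g,X \right)} = \frac{X}{2}$
$G{\left(v \right)} = - \frac{6 v}{7} + \frac{v^{2}}{7} + \frac{\left(-3 + v\right) \left(6 + v\right)}{7}$ ($G{\left(v \right)} = \left(\left(v^{2} - 6 v\right) + \left(6 + v\right) \left(-3 + v\right)\right) \frac{1}{7} = \left(\left(v^{2} - 6 v\right) + \left(-3 + v\right) \left(6 + v\right)\right) \frac{1}{7} = \left(v^{2} - 6 v + \left(-3 + v\right) \left(6 + v\right)\right) \frac{1}{7} = - \frac{6 v}{7} + \frac{v^{2}}{7} + \frac{\left(-3 + v\right) \left(6 + v\right)}{7}$)
$G{\left(6 \right)} q{\left(0 \left(-3\right),6 \right)} \left(-30\right) = \left(- \frac{18}{7} - \frac{18}{7} + \frac{2 \cdot 6^{2}}{7}\right) \frac{1}{2} \cdot 6 \left(-30\right) = \left(- \frac{18}{7} - \frac{18}{7} + \frac{2}{7} \cdot 36\right) 3 \left(-30\right) = \left(- \frac{18}{7} - \frac{18}{7} + \frac{72}{7}\right) 3 \left(-30\right) = \frac{36}{7} \cdot 3 \left(-30\right) = \frac{108}{7} \left(-30\right) = - \frac{3240}{7}$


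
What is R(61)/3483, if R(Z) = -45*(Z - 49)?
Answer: -20/129 ≈ -0.15504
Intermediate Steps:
R(Z) = 2205 - 45*Z (R(Z) = -45*(-49 + Z) = 2205 - 45*Z)
R(61)/3483 = (2205 - 45*61)/3483 = (2205 - 2745)*(1/3483) = -540*1/3483 = -20/129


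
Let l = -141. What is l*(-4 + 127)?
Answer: -17343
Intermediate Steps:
l*(-4 + 127) = -141*(-4 + 127) = -141*123 = -17343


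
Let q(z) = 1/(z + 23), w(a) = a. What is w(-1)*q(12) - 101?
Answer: -3536/35 ≈ -101.03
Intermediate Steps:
q(z) = 1/(23 + z)
w(-1)*q(12) - 101 = -1/(23 + 12) - 101 = -1/35 - 101 = -3536/35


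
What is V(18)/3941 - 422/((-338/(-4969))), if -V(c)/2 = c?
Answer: -4131983003/666029 ≈ -6203.9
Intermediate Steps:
V(c) = -2*c
V(18)/3941 - 422/((-338/(-4969))) = -2*18/3941 - 422/((-338/(-4969))) = -36*1/3941 - 422/((-338*(-1/4969))) = -36/3941 - 422/338/4969 = -36/3941 - 422*4969/338 = -36/3941 - 1048459/169 = -4131983003/666029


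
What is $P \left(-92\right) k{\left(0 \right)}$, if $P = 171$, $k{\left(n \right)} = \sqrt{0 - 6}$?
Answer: $- 15732 i \sqrt{6} \approx - 38535.0 i$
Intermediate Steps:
$k{\left(n \right)} = i \sqrt{6}$ ($k{\left(n \right)} = \sqrt{-6} = i \sqrt{6}$)
$P \left(-92\right) k{\left(0 \right)} = 171 \left(-92\right) i \sqrt{6} = - 15732 i \sqrt{6}$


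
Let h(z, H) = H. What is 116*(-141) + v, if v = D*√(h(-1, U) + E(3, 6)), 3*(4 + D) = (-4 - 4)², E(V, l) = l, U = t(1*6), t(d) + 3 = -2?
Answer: -49016/3 ≈ -16339.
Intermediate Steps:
t(d) = -5 (t(d) = -3 - 2 = -5)
U = -5
D = 52/3 (D = -4 + (-4 - 4)²/3 = -4 + (⅓)*(-8)² = -4 + (⅓)*64 = -4 + 64/3 = 52/3 ≈ 17.333)
v = 52/3 (v = 52*√(-5 + 6)/3 = 52*√1/3 = (52/3)*1 = 52/3 ≈ 17.333)
116*(-141) + v = 116*(-141) + 52/3 = -16356 + 52/3 = -49016/3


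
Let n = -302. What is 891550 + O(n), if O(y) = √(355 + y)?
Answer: 891550 + √53 ≈ 8.9156e+5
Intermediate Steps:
891550 + O(n) = 891550 + √(355 - 302) = 891550 + √53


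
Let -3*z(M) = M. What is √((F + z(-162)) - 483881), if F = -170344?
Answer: I*√654171 ≈ 808.81*I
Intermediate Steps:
z(M) = -M/3
√((F + z(-162)) - 483881) = √((-170344 - ⅓*(-162)) - 483881) = √((-170344 + 54) - 483881) = √(-170290 - 483881) = √(-654171) = I*√654171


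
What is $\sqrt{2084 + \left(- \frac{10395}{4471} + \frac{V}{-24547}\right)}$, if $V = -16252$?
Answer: $\frac{3 \sqrt{2786857169038064555}}{109749637} \approx 45.633$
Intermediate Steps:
$\sqrt{2084 + \left(- \frac{10395}{4471} + \frac{V}{-24547}\right)} = \sqrt{2084 - \left(- \frac{16252}{24547} + \frac{10395}{4471}\right)} = \sqrt{2084 - \frac{182503373}{109749637}} = \sqrt{\frac{228535740135}{109749637}} = \frac{3 \sqrt{2786857169038064555}}{109749637}$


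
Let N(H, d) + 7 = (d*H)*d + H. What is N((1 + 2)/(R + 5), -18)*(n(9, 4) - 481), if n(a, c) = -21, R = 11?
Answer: -216613/8 ≈ -27077.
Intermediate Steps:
N(H, d) = -7 + H + H*d**2 (N(H, d) = -7 + ((d*H)*d + H) = -7 + ((H*d)*d + H) = -7 + (H*d**2 + H) = -7 + (H + H*d**2) = -7 + H + H*d**2)
N((1 + 2)/(R + 5), -18)*(n(9, 4) - 481) = (-7 + (1 + 2)/(11 + 5) + ((1 + 2)/(11 + 5))*(-18)**2)*(-21 - 481) = (-7 + 3/16 + (3/16)*324)*(-502) = (-7 + 3/16 + 243/4)*(-502) = (863/16)*(-502) = -216613/8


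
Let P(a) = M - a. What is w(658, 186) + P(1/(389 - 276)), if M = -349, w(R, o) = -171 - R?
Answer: -133115/113 ≈ -1178.0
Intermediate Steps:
P(a) = -349 - a
w(658, 186) + P(1/(389 - 276)) = (-171 - 1*658) + (-349 - 1/(389 - 276)) = (-171 - 658) + (-349 - 1/113) = -829 + (-349 - 1*1/113) = -829 + (-349 - 1/113) = -829 - 39438/113 = -133115/113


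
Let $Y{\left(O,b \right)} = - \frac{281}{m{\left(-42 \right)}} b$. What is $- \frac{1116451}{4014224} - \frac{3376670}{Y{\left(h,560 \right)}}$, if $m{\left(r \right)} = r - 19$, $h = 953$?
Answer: $- \frac{10337662246603}{7895978608} \approx -1309.2$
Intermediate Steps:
$m{\left(r \right)} = -19 + r$
$Y{\left(O,b \right)} = \frac{281 b}{61}$ ($Y{\left(O,b \right)} = - \frac{281}{-19 - 42} b = - \frac{281}{-61} b = \left(-281\right) \left(- \frac{1}{61}\right) b = \frac{281 b}{61}$)
$- \frac{1116451}{4014224} - \frac{3376670}{Y{\left(h,560 \right)}} = - \frac{1116451}{4014224} - \frac{3376670}{\frac{281}{61} \cdot 560} = \left(-1116451\right) \frac{1}{4014224} - \frac{3376670}{\frac{157360}{61}} = - \frac{1116451}{4014224} - \frac{20597687}{15736} = - \frac{10337662246603}{7895978608}$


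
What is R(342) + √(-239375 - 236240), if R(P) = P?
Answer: 342 + I*√475615 ≈ 342.0 + 689.65*I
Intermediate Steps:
R(342) + √(-239375 - 236240) = 342 + √(-239375 - 236240) = 342 + √(-475615) = 342 + I*√475615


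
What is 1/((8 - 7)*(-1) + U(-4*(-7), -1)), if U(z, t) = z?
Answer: 1/27 ≈ 0.037037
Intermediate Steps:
1/((8 - 7)*(-1) + U(-4*(-7), -1)) = 1/((8 - 7)*(-1) - 4*(-7)) = 1/(1*(-1) + 28) = 1/(-1 + 28) = 1/27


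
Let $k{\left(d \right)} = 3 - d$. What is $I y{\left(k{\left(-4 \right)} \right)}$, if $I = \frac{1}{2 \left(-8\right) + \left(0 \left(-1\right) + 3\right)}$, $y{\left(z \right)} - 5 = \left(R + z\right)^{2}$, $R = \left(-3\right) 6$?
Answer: $- \frac{126}{13} \approx -9.6923$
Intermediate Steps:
$R = -18$
$y{\left(z \right)} = 5 + \left(-18 + z\right)^{2}$
$I = - \frac{1}{13}$ ($I = \frac{1}{-16 + \left(0 + 3\right)} = \frac{1}{-16 + 3} = \frac{1}{-13} = - \frac{1}{13} \approx -0.076923$)
$I y{\left(k{\left(-4 \right)} \right)} = - \frac{5 + \left(-18 + \left(3 - -4\right)\right)^{2}}{13} = - \frac{5 + \left(-18 + \left(3 + 4\right)\right)^{2}}{13} = - \frac{5 + \left(-18 + 7\right)^{2}}{13} = - \frac{5 + \left(-11\right)^{2}}{13} = - \frac{5 + 121}{13} = \left(- \frac{1}{13}\right) 126 = - \frac{126}{13}$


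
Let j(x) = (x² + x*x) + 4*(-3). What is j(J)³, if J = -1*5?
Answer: 54872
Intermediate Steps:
J = -5
j(x) = -12 + 2*x² (j(x) = (x² + x²) - 12 = 2*x² - 12 = -12 + 2*x²)
j(J)³ = (-12 + 2*(-5)²)³ = (-12 + 2*25)³ = (-12 + 50)³ = 38³ = 54872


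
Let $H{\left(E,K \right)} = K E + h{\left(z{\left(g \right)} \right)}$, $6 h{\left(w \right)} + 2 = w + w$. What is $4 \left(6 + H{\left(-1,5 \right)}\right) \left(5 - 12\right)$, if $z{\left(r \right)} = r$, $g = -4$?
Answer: $\frac{56}{3} \approx 18.667$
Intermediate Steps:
$h{\left(w \right)} = - \frac{1}{3} + \frac{w}{3}$ ($h{\left(w \right)} = - \frac{1}{3} + \frac{w + w}{6} = - \frac{1}{3} + \frac{2 w}{6} = - \frac{1}{3} + \frac{w}{3}$)
$H{\left(E,K \right)} = - \frac{5}{3} + E K$ ($H{\left(E,K \right)} = K E + \left(- \frac{1}{3} + \frac{1}{3} \left(-4\right)\right) = E K - \frac{5}{3} = - \frac{5}{3} + E K$)
$4 \left(6 + H{\left(-1,5 \right)}\right) \left(5 - 12\right) = 4 \left(6 - \frac{20}{3}\right) \left(5 - 12\right) = 4 \left(6 - \frac{20}{3}\right) \left(-7\right) = 4 \left(- \frac{2}{3}\right) \left(-7\right) = \left(- \frac{8}{3}\right) \left(-7\right) = \frac{56}{3}$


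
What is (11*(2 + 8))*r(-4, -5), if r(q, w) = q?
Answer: -440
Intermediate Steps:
(11*(2 + 8))*r(-4, -5) = (11*(2 + 8))*(-4) = (11*10)*(-4) = 110*(-4) = -440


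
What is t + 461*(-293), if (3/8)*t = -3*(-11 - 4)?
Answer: -134953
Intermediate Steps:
t = 120 (t = 8*(-3*(-11 - 4))/3 = 8*(-3*(-15))/3 = (8/3)*45 = 120)
t + 461*(-293) = 120 + 461*(-293) = 120 - 135073 = -134953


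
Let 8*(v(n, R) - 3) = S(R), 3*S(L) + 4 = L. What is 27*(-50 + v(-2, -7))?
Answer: -10251/8 ≈ -1281.4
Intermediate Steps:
S(L) = -4/3 + L/3
v(n, R) = 17/6 + R/24 (v(n, R) = 3 + (-4/3 + R/3)/8 = 3 + (-⅙ + R/24) = 17/6 + R/24)
27*(-50 + v(-2, -7)) = 27*(-50 + (17/6 + (1/24)*(-7))) = 27*(-50 + (17/6 - 7/24)) = 27*(-50 + 61/24) = 27*(-1139/24) = -10251/8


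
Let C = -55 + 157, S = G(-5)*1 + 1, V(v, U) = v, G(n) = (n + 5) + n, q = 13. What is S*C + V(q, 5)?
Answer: -395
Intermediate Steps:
G(n) = 5 + 2*n (G(n) = (5 + n) + n = 5 + 2*n)
S = -4 (S = (5 + 2*(-5))*1 + 1 = (5 - 10)*1 + 1 = -5*1 + 1 = -5 + 1 = -4)
C = 102
S*C + V(q, 5) = -4*102 + 13 = -408 + 13 = -395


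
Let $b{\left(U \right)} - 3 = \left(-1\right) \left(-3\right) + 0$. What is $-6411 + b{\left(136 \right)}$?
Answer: $-6405$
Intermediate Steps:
$b{\left(U \right)} = 6$ ($b{\left(U \right)} = 3 + \left(\left(-1\right) \left(-3\right) + 0\right) = 3 + \left(3 + 0\right) = 3 + 3 = 6$)
$-6411 + b{\left(136 \right)} = -6411 + 6 = -6405$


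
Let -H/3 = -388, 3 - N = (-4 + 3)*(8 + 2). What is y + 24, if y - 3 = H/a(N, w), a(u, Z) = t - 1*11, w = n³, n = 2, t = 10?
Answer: -1137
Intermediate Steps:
N = 13 (N = 3 - (-4 + 3)*(8 + 2) = 3 - (-1)*10 = 3 - 1*(-10) = 3 + 10 = 13)
w = 8 (w = 2³ = 8)
H = 1164 (H = -3*(-388) = 1164)
a(u, Z) = -1 (a(u, Z) = 10 - 1*11 = 10 - 11 = -1)
y = -1161 (y = 3 + 1164/(-1) = 3 + 1164*(-1) = 3 - 1164 = -1161)
y + 24 = -1161 + 24 = -1137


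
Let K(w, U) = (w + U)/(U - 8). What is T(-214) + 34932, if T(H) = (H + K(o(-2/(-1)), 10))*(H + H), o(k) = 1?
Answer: 124170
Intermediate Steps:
K(w, U) = (U + w)/(-8 + U)
T(H) = 2*H*(11/2 + H) (T(H) = (H + (10 + 1)/(-8 + 10))*(H + H) = (H + 11/2)*(2*H) = (11/2 + H)*(2*H) = 2*H*(11/2 + H))
T(-214) + 34932 = -214*(11 + 2*(-214)) + 34932 = -214*(11 - 428) + 34932 = -214*(-417) + 34932 = 89238 + 34932 = 124170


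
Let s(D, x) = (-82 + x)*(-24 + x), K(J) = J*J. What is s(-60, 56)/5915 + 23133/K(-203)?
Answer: 1126877/2678585 ≈ 0.42070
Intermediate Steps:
K(J) = J²
s(-60, 56)/5915 + 23133/K(-203) = (1968 + 56² - 106*56)/5915 + 23133/((-203)²) = (1968 + 3136 - 5936)*(1/5915) + 23133/41209 = -832*1/5915 + 23133*(1/41209) = -64/455 + 23133/41209 = 1126877/2678585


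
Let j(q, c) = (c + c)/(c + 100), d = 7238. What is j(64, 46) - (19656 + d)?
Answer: -1963216/73 ≈ -26893.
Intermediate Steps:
j(q, c) = 2*c/(100 + c) (j(q, c) = (2*c)/(100 + c) = 2*c/(100 + c))
j(64, 46) - (19656 + d) = 2*46/(100 + 46) - (19656 + 7238) = 2*46/146 - 1*26894 = 2*46*(1/146) - 26894 = 46/73 - 26894 = -1963216/73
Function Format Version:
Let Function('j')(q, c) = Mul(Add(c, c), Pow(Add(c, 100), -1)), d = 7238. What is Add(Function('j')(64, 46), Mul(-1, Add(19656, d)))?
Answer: Rational(-1963216, 73) ≈ -26893.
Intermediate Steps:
Function('j')(q, c) = Mul(2, c, Pow(Add(100, c), -1)) (Function('j')(q, c) = Mul(Mul(2, c), Pow(Add(100, c), -1)) = Mul(2, c, Pow(Add(100, c), -1)))
Add(Function('j')(64, 46), Mul(-1, Add(19656, d))) = Add(Mul(2, 46, Pow(Add(100, 46), -1)), Mul(-1, Add(19656, 7238))) = Add(Mul(2, 46, Pow(146, -1)), Mul(-1, 26894)) = Add(Mul(2, 46, Rational(1, 146)), -26894) = Add(Rational(46, 73), -26894) = Rational(-1963216, 73)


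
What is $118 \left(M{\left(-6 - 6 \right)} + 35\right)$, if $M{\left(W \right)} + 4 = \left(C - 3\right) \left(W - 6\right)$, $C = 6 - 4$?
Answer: $5782$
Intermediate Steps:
$C = 2$ ($C = 6 - 4 = 2$)
$M{\left(W \right)} = 2 - W$ ($M{\left(W \right)} = -4 + \left(2 - 3\right) \left(W - 6\right) = -4 - \left(-6 + W\right) = 2 - W$)
$118 \left(M{\left(-6 - 6 \right)} + 35\right) = 118 \left(\left(2 - \left(-6 - 6\right)\right) + 35\right) = 118 \left(\left(2 - -12\right) + 35\right) = 118 \left(\left(2 + 12\right) + 35\right) = 118 \left(14 + 35\right) = 118 \cdot 49 = 5782$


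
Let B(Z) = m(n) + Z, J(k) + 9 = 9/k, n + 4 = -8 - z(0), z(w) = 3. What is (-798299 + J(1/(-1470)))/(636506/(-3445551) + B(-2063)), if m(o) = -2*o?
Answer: 2796195567438/7005441689 ≈ 399.15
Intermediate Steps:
n = -15 (n = -4 + (-8 - 1*3) = -4 + (-8 - 3) = -4 - 11 = -15)
J(k) = -9 + 9/k
B(Z) = 30 + Z (B(Z) = -2*(-15) + Z = 30 + Z)
(-798299 + J(1/(-1470)))/(636506/(-3445551) + B(-2063)) = (-798299 + (-9 + 9/(1/(-1470))))/(636506/(-3445551) + (30 - 2063)) = (-798299 + (-9 + 9/(-1/1470)))/(636506*(-1/3445551) - 2033) = (-798299 + (-9 + 9*(-1470)))/(-636506/3445551 - 2033) = (-798299 + (-9 - 13230))/(-7005441689/3445551) = (-798299 - 13239)*(-3445551/7005441689) = -811538*(-3445551/7005441689) = 2796195567438/7005441689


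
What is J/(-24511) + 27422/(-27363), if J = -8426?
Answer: -441580004/670694493 ≈ -0.65839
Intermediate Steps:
J/(-24511) + 27422/(-27363) = -8426/(-24511) + 27422/(-27363) = -8426*(-1/24511) + 27422*(-1/27363) = 8426/24511 - 27422/27363 = -441580004/670694493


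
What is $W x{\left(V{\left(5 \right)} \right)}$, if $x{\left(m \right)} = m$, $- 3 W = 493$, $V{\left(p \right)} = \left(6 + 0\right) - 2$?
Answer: $- \frac{1972}{3} \approx -657.33$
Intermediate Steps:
$V{\left(p \right)} = 4$ ($V{\left(p \right)} = 6 - 2 = 4$)
$W = - \frac{493}{3}$ ($W = \left(- \frac{1}{3}\right) 493 = - \frac{493}{3} \approx -164.33$)
$W x{\left(V{\left(5 \right)} \right)} = \left(- \frac{493}{3}\right) 4 = - \frac{1972}{3}$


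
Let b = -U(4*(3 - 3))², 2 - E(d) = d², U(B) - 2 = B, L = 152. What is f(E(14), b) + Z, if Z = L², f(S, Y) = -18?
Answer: 23086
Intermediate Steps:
U(B) = 2 + B
E(d) = 2 - d²
b = -4 (b = -(2 + 4*(3 - 3))² = -(2 + 4*0)² = -(2 + 0)² = -1*2² = -1*4 = -4)
Z = 23104 (Z = 152² = 23104)
f(E(14), b) + Z = -18 + 23104 = 23086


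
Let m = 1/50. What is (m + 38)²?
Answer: 3613801/2500 ≈ 1445.5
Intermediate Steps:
m = 1/50 ≈ 0.020000
(m + 38)² = (1/50 + 38)² = (1901/50)² = 3613801/2500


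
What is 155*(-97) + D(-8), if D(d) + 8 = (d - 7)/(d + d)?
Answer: -240673/16 ≈ -15042.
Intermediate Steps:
D(d) = -8 + (-7 + d)/(2*d) (D(d) = -8 + (d - 7)/(d + d) = -8 + (-7 + d)/((2*d)) = -8 + (-7 + d)*(1/(2*d)) = -8 + (-7 + d)/(2*d))
155*(-97) + D(-8) = 155*(-97) + (½)*(-7 - 15*(-8))/(-8) = -15035 + (½)*(-⅛)*(-7 + 120) = -15035 + (½)*(-⅛)*113 = -15035 - 113/16 = -240673/16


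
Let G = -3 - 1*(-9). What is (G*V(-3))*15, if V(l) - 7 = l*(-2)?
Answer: 1170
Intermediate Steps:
V(l) = 7 - 2*l (V(l) = 7 + l*(-2) = 7 - 2*l)
G = 6 (G = -3 + 9 = 6)
(G*V(-3))*15 = (6*(7 - 2*(-3)))*15 = (6*(7 + 6))*15 = (6*13)*15 = 78*15 = 1170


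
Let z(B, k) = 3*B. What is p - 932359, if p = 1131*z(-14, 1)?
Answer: -979861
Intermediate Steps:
p = -47502 (p = 1131*(3*(-14)) = 1131*(-42) = -47502)
p - 932359 = -47502 - 932359 = -979861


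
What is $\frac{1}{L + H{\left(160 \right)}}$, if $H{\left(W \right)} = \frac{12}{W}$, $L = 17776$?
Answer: $\frac{40}{711043} \approx 5.6255 \cdot 10^{-5}$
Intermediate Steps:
$\frac{1}{L + H{\left(160 \right)}} = \frac{1}{17776 + \frac{12}{160}} = \frac{1}{17776 + 12 \cdot \frac{1}{160}} = \frac{1}{17776 + \frac{3}{40}} = \frac{1}{\frac{711043}{40}} = \frac{40}{711043}$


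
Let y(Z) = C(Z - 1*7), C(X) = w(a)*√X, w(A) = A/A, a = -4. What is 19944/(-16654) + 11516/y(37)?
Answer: -9972/8327 + 5758*√30/15 ≈ 2101.3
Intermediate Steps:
w(A) = 1
C(X) = √X (C(X) = 1*√X = √X)
y(Z) = √(-7 + Z) (y(Z) = √(Z - 1*7) = √(Z - 7) = √(-7 + Z))
19944/(-16654) + 11516/y(37) = 19944/(-16654) + 11516/(√(-7 + 37)) = 19944*(-1/16654) + 11516/(√30) = -9972/8327 + 11516*(√30/30) = -9972/8327 + 5758*√30/15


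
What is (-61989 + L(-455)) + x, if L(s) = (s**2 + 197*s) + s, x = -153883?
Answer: -98937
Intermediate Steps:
L(s) = s**2 + 198*s
(-61989 + L(-455)) + x = (-61989 - 455*(198 - 455)) - 153883 = (-61989 - 455*(-257)) - 153883 = (-61989 + 116935) - 153883 = 54946 - 153883 = -98937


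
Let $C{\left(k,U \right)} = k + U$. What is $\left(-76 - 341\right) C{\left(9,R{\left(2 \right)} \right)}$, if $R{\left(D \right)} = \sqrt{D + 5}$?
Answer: $-3753 - 417 \sqrt{7} \approx -4856.3$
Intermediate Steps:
$R{\left(D \right)} = \sqrt{5 + D}$
$C{\left(k,U \right)} = U + k$
$\left(-76 - 341\right) C{\left(9,R{\left(2 \right)} \right)} = \left(-76 - 341\right) \left(\sqrt{5 + 2} + 9\right) = - 417 \left(\sqrt{7} + 9\right) = - 417 \left(9 + \sqrt{7}\right) = -3753 - 417 \sqrt{7}$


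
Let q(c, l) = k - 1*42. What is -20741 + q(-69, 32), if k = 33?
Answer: -20750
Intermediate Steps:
q(c, l) = -9 (q(c, l) = 33 - 1*42 = 33 - 42 = -9)
-20741 + q(-69, 32) = -20741 - 9 = -20750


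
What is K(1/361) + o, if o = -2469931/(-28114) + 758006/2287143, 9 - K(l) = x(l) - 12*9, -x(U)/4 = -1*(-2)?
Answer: 13707988265567/64300738302 ≈ 213.19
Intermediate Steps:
x(U) = -8 (x(U) = -(-4)*(-2) = -4*2 = -8)
K(l) = 125 (K(l) = 9 - (-8 - 12*9) = 9 - (-8 - 108) = 9 - 1*(-116) = 9 + 116 = 125)
o = 5670395977817/64300738302 (o = -2469931*(-1/28114) + 758006*(1/2287143) = 2469931/28114 + 758006/2287143 = 5670395977817/64300738302 ≈ 88.186)
K(1/361) + o = 125 + 5670395977817/64300738302 = 13707988265567/64300738302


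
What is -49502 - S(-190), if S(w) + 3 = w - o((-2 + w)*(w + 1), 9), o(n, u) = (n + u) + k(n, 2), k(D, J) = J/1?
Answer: -13010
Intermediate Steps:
k(D, J) = J (k(D, J) = J*1 = J)
o(n, u) = 2 + n + u (o(n, u) = (n + u) + 2 = 2 + n + u)
S(w) = -14 + w - (1 + w)*(-2 + w) (S(w) = -3 + (w - (2 + (-2 + w)*(w + 1) + 9)) = -3 + (w - (2 + (-2 + w)*(1 + w) + 9)) = -3 + (w - (2 + (1 + w)*(-2 + w) + 9)) = -3 + (w - (11 + (1 + w)*(-2 + w))) = -3 + (w + (-11 - (1 + w)*(-2 + w))) = -3 + (-11 + w - (1 + w)*(-2 + w)) = -14 + w - (1 + w)*(-2 + w))
-49502 - S(-190) = -49502 - (-12 - 1*(-190)² + 2*(-190)) = -49502 - (-12 - 1*36100 - 380) = -49502 - (-12 - 36100 - 380) = -49502 - 1*(-36492) = -49502 + 36492 = -13010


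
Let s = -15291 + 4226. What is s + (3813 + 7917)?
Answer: 665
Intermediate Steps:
s = -11065
s + (3813 + 7917) = -11065 + (3813 + 7917) = -11065 + 11730 = 665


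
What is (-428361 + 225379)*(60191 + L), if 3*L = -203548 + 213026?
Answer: -38576932082/3 ≈ -1.2859e+10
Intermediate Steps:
L = 9478/3 (L = (-203548 + 213026)/3 = (⅓)*9478 = 9478/3 ≈ 3159.3)
(-428361 + 225379)*(60191 + L) = (-428361 + 225379)*(60191 + 9478/3) = -202982*190051/3 = -38576932082/3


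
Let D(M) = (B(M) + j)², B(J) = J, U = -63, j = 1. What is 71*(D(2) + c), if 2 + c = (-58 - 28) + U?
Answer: -10082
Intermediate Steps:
D(M) = (1 + M)² (D(M) = (M + 1)² = (1 + M)²)
c = -151 (c = -2 + ((-58 - 28) - 63) = -2 + (-86 - 63) = -2 - 149 = -151)
71*(D(2) + c) = 71*((1 + 2)² - 151) = 71*(3² - 151) = 71*(9 - 151) = 71*(-142) = -10082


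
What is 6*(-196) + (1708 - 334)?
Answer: 198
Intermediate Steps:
6*(-196) + (1708 - 334) = -1176 + 1374 = 198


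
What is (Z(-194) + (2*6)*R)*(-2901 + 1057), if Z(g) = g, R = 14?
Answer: 47944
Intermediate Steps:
(Z(-194) + (2*6)*R)*(-2901 + 1057) = (-194 + (2*6)*14)*(-2901 + 1057) = (-194 + 12*14)*(-1844) = (-194 + 168)*(-1844) = -26*(-1844) = 47944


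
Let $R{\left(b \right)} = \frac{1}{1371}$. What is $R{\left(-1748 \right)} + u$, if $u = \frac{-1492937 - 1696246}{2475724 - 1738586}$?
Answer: $- \frac{4371632755}{1010616198} \approx -4.3257$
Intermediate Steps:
$R{\left(b \right)} = \frac{1}{1371}$
$u = - \frac{3189183}{737138}$ ($u = - \frac{3189183}{2475724 - 1738586} = - \frac{3189183}{737138} \approx -4.3264$)
$R{\left(-1748 \right)} + u = \frac{1}{1371} - \frac{3189183}{737138} = - \frac{4371632755}{1010616198}$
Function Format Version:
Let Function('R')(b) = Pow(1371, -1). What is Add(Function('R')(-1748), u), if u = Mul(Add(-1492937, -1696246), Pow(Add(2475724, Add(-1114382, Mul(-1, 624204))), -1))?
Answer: Rational(-4371632755, 1010616198) ≈ -4.3257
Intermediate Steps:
Function('R')(b) = Rational(1, 1371)
u = Rational(-3189183, 737138) (u = Mul(-3189183, Pow(Add(2475724, Add(-1114382, -624204)), -1)) = Mul(-3189183, Pow(Add(2475724, -1738586), -1)) = Mul(-3189183, Pow(737138, -1)) = Mul(-3189183, Rational(1, 737138)) = Rational(-3189183, 737138) ≈ -4.3264)
Add(Function('R')(-1748), u) = Add(Rational(1, 1371), Rational(-3189183, 737138)) = Rational(-4371632755, 1010616198)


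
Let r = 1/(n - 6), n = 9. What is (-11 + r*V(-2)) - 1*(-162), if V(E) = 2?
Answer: 455/3 ≈ 151.67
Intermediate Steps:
r = 1/3 (r = 1/(9 - 6) = 1/3 ≈ 0.33333)
(-11 + r*V(-2)) - 1*(-162) = (-11 + (1/3)*2) - 1*(-162) = (-11 + 2/3) + 162 = -31/3 + 162 = 455/3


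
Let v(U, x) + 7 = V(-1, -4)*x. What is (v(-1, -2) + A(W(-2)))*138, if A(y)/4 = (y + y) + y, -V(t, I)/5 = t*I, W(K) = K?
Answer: 1242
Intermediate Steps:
V(t, I) = -5*I*t (V(t, I) = -5*t*I = -5*I*t)
A(y) = 12*y (A(y) = 4*((y + y) + y) = 4*(2*y + y) = 4*(3*y) = 12*y)
v(U, x) = -7 - 20*x (v(U, x) = -7 + (-5*(-4)*(-1))*x = -7 - 20*x)
(v(-1, -2) + A(W(-2)))*138 = ((-7 - 20*(-2)) + 12*(-2))*138 = ((-7 + 40) - 24)*138 = (33 - 24)*138 = 9*138 = 1242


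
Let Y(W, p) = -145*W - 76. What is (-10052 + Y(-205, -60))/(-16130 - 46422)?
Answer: -19597/62552 ≈ -0.31329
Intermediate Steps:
Y(W, p) = -76 - 145*W
(-10052 + Y(-205, -60))/(-16130 - 46422) = (-10052 + (-76 - 145*(-205)))/(-16130 - 46422) = (-10052 + (-76 + 29725))/(-62552) = (-10052 + 29649)*(-1/62552) = 19597*(-1/62552) = -19597/62552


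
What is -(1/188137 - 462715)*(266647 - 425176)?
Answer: -13800553755255666/188137 ≈ -7.3354e+10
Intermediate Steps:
-(1/188137 - 462715)*(266647 - 425176) = -(1/188137 - 462715)*(-158529) = -(-87053811954)*(-158529)/188137 = -1*13800553755255666/188137 = -13800553755255666/188137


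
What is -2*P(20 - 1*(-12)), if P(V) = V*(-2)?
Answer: 128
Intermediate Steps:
P(V) = -2*V
-2*P(20 - 1*(-12)) = -(-4)*(20 - 1*(-12)) = -(-4)*(20 + 12) = -(-4)*32 = -2*(-64) = 128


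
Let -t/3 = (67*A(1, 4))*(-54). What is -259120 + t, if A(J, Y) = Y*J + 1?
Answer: -204850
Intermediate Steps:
A(J, Y) = 1 + J*Y (A(J, Y) = J*Y + 1 = 1 + J*Y)
t = 54270 (t = -3*67*(1 + 1*4)*(-54) = -3*67*(1 + 4)*(-54) = -3*67*5*(-54) = -1005*(-54) = -3*(-18090) = 54270)
-259120 + t = -259120 + 54270 = -204850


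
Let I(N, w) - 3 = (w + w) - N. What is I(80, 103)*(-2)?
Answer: -258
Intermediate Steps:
I(N, w) = 3 - N + 2*w (I(N, w) = 3 + ((w + w) - N) = 3 + (2*w - N) = 3 + (-N + 2*w) = 3 - N + 2*w)
I(80, 103)*(-2) = (3 - 1*80 + 2*103)*(-2) = (3 - 80 + 206)*(-2) = 129*(-2) = -258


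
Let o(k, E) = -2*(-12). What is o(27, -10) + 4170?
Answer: 4194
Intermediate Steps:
o(k, E) = 24
o(27, -10) + 4170 = 24 + 4170 = 4194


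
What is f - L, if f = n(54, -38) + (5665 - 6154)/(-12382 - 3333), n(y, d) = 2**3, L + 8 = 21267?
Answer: -333958976/15715 ≈ -21251.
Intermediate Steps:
L = 21259 (L = -8 + 21267 = 21259)
n(y, d) = 8
f = 126209/15715 (f = 8 + (5665 - 6154)/(-12382 - 3333) = 8 - 489/(-15715) = 8 - 489*(-1/15715) = 8 + 489/15715 = 126209/15715 ≈ 8.0311)
f - L = 126209/15715 - 1*21259 = 126209/15715 - 21259 = -333958976/15715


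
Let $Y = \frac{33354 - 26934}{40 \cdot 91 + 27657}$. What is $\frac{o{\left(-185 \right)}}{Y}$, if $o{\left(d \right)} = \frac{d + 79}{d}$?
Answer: $\frac{1658741}{593850} \approx 2.7932$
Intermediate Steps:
$Y = \frac{6420}{31297}$ ($Y = \frac{6420}{3640 + 27657} = \frac{6420}{31297} \approx 0.20513$)
$o{\left(d \right)} = \frac{79 + d}{d}$
$\frac{o{\left(-185 \right)}}{Y} = \frac{\frac{1}{-185} \left(79 - 185\right)}{\frac{6420}{31297}} = \left(- \frac{1}{185}\right) \left(-106\right) \frac{31297}{6420} = \frac{106}{185} \cdot \frac{31297}{6420} = \frac{1658741}{593850}$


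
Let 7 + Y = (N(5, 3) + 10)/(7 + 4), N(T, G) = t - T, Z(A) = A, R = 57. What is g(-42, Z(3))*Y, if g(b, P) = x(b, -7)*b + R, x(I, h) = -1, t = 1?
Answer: -639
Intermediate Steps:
N(T, G) = 1 - T
g(b, P) = 57 - b (g(b, P) = -b + 57 = 57 - b)
Y = -71/11 (Y = -7 + ((1 - 1*5) + 10)/(7 + 4) = -7 + ((1 - 5) + 10)/11 = -7 + (-4 + 10)*(1/11) = -7 + 6*(1/11) = -7 + 6/11 = -71/11 ≈ -6.4545)
g(-42, Z(3))*Y = (57 - 1*(-42))*(-71/11) = (57 + 42)*(-71/11) = 99*(-71/11) = -639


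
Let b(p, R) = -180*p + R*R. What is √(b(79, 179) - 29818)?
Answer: 3*I*√1333 ≈ 109.53*I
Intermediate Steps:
b(p, R) = R² - 180*p (b(p, R) = -180*p + R² = R² - 180*p)
√(b(79, 179) - 29818) = √((179² - 180*79) - 29818) = √((32041 - 14220) - 29818) = √(17821 - 29818) = √(-11997) = 3*I*√1333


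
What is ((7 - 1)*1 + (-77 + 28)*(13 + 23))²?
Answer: 3090564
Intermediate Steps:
((7 - 1)*1 + (-77 + 28)*(13 + 23))² = (6*1 - 49*36)² = (6 - 1764)² = (-1758)² = 3090564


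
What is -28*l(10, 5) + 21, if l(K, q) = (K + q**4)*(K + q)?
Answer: -266679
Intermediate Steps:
l(K, q) = (K + q)*(K + q**4)
-28*l(10, 5) + 21 = -28*(10**2 + 5**5 + 10*5 + 10*5**4) + 21 = -28*(100 + 3125 + 50 + 10*625) + 21 = -28*(100 + 3125 + 50 + 6250) + 21 = -28*9525 + 21 = -266700 + 21 = -266679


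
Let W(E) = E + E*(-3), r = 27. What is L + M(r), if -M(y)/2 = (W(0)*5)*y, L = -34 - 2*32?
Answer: -98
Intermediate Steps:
L = -98 (L = -34 - 64 = -98)
W(E) = -2*E (W(E) = E - 3*E = -2*E)
M(y) = 0 (M(y) = -2*-2*0*5*y = -2*0*5*y = -0*y = -2*0 = 0)
L + M(r) = -98 + 0 = -98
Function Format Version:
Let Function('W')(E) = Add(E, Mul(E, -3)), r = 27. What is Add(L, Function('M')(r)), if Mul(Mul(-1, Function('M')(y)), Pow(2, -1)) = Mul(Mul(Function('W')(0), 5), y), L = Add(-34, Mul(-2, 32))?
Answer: -98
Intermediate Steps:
L = -98 (L = Add(-34, -64) = -98)
Function('W')(E) = Mul(-2, E) (Function('W')(E) = Add(E, Mul(-3, E)) = Mul(-2, E))
Function('M')(y) = 0 (Function('M')(y) = Mul(-2, Mul(Mul(Mul(-2, 0), 5), y)) = Mul(-2, Mul(Mul(0, 5), y)) = Mul(-2, Mul(0, y)) = Mul(-2, 0) = 0)
Add(L, Function('M')(r)) = Add(-98, 0) = -98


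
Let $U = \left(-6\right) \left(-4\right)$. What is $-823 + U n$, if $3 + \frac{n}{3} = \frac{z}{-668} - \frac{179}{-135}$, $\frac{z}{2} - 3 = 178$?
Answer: $- \frac{2461291}{2505} \approx -982.55$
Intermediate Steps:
$z = 362$ ($z = 6 + 2 \cdot 178 = 6 + 356 = 362$)
$U = 24$
$n = - \frac{99919}{15030}$ ($n = -9 + 3 \left(\frac{362}{-668} - \frac{179}{-135}\right) = -9 + 3 \left(362 \left(- \frac{1}{668}\right) - - \frac{179}{135}\right) = -9 + 3 \left(- \frac{181}{334} + \frac{179}{135}\right) = -9 + 3 \cdot \frac{35351}{45090} = -9 + \frac{35351}{15030} = - \frac{99919}{15030} \approx -6.648$)
$-823 + U n = -823 + 24 \left(- \frac{99919}{15030}\right) = -823 - \frac{399676}{2505} = - \frac{2461291}{2505}$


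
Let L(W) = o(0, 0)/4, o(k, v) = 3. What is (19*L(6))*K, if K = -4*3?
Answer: -171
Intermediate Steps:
L(W) = ¾ (L(W) = 3/4 = 3*(¼) = ¾)
K = -12
(19*L(6))*K = (19*(¾))*(-12) = (57/4)*(-12) = -171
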